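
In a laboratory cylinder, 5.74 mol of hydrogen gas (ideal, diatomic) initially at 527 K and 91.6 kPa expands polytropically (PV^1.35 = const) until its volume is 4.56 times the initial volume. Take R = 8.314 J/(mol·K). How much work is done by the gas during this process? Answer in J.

29600 J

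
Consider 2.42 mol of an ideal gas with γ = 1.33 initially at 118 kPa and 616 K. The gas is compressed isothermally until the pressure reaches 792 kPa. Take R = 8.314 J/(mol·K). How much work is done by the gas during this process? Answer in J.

V₁ = nRT₁/P₁ = 2.42×8.314×616/118 = 105 L.
Isothermal: T stays 616 K; PV = const ⇒ V₂ = 15.6 L, P₂ = 792 kPa.
W = nRT ln(V₂/V₁) = 2.42×8.314×616×ln(0.149) = -23600 J.

-23600 J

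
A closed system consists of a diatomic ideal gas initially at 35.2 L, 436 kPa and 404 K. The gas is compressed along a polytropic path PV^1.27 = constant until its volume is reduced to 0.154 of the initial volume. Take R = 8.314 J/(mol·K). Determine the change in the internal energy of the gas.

25200 J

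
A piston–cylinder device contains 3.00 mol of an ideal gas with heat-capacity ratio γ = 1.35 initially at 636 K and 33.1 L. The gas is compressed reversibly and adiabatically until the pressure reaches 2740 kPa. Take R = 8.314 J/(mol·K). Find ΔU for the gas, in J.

P₁ = nRT₁/V₁ = 3.00×8.314×636/33.1 = 479 kPa.
Adiabatic: T₂/T₁ = (P₂/P₁)^((γ−1)/γ) ⇒ T₂ = 636×(5.72)^0.259 = 999 K; V₂ = 9.10 L.
For an ideal gas ΔU = nCvΔT with Cv = R/(γ−1) = 23.8 J/(mol·K).
ΔU = 3.00×23.8×(999−636) = 25900 J.

25900 J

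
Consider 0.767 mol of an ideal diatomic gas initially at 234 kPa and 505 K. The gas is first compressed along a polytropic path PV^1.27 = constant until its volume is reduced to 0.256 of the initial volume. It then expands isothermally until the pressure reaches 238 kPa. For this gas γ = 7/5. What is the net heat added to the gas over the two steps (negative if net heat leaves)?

V₁ = nRT₁/P₁ = 0.767×8.314×505/234 = 13.8 L.
Step 1 — Polytropic n=1.27: T₂ = T₁(V₁/V₂)^(n−1) = 505×(3.91)^0.27 = 730 K; P₂ = P₁(V₁/V₂)^n = 1320 kPa.
W = (P₁V₁−P₂V₂)/(n−1) = (234×13.8−1320×3.52)/0.27 = -5300 J.
ΔU = nCvΔT = 0.767×20.8×(730−505) = 3580 J.
Q = ΔU + W = -1720 J.
State after step 1: P = 1320 kPa, V = 3.52 L, T = 730 K.
Step 2 — Isothermal: T stays 730 K; PV = const ⇒ V₂ = 19.5 L, P₂ = 238 kPa.
ΔU = 0 (ideal gas, T constant).
W = nRT ln(V₂/V₁) = 0.767×8.314×730×ln(5.55) = 7970 J.
Q = ΔU + W = 7970 J.
Net over both steps: W = 2670 J, Q = 6250 J, ΔU = 3580 J.

6250 J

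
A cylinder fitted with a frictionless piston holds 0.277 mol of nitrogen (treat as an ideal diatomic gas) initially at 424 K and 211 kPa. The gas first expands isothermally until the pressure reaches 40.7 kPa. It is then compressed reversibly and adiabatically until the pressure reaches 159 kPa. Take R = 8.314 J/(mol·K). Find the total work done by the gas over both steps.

445 J

V₁ = nRT₁/P₁ = 0.277×8.314×424/211 = 4.63 L.
Step 1 — Isothermal: T stays 424 K; PV = const ⇒ V₂ = 24.0 L, P₂ = 40.7 kPa.
ΔU = 0 (ideal gas, T constant).
W = nRT ln(V₂/V₁) = 0.277×8.314×424×ln(5.18) = 1610 J.
Q = ΔU + W = 1610 J.
State after step 1: P = 40.7 kPa, V = 24.0 L, T = 424 K.
Step 2 — Adiabatic: T₂/T₁ = (P₂/P₁)^((γ−1)/γ) ⇒ T₂ = 424×(3.91)^0.286 = 626 K; V₂ = 9.06 L.
ΔU = nCvΔT = 0.277×20.8×(626−424) = 1160 J.
Q = 0 for an adiabatic process, so W = −ΔU = -1160 J.
Net over both steps: W = 445 J, Q = 1610 J, ΔU = 1160 J.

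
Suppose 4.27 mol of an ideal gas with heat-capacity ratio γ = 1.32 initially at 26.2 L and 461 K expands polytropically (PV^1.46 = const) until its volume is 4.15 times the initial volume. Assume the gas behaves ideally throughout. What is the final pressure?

P₁ = nRT₁/V₁ = 4.27×8.314×461/26.2 = 625 kPa.
Polytropic n=1.46: T₂ = T₁(V₁/V₂)^(n−1) = 461×(0.241)^0.46 = 240 K; P₂ = P₁(V₁/V₂)^n = 78.2 kPa.

78.2 kPa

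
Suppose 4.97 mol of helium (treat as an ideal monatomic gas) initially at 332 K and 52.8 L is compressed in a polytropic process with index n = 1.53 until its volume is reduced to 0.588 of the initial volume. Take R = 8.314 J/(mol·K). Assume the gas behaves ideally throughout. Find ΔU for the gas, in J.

6690 J

P₁ = nRT₁/V₁ = 4.97×8.314×332/52.8 = 260 kPa.
Polytropic n=1.53: T₂ = T₁(V₁/V₂)^(n−1) = 332×(1.70)^0.53 = 440 K; P₂ = P₁(V₁/V₂)^n = 585 kPa.
For an ideal gas ΔU = nCvΔT with Cv = (3/2)R = 12.5 J/(mol·K).
ΔU = 4.97×12.5×(440−332) = 6690 J.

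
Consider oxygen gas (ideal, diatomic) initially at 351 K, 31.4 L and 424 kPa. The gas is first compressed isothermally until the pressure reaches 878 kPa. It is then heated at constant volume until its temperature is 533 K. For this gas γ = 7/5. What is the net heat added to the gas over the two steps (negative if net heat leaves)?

7570 J

n = P₁V₁/(RT₁) = 424×31.4/(8.314×351) = 4.56 mol.
Step 1 — Isothermal: T stays 351 K; PV = const ⇒ V₂ = 15.2 L, P₂ = 878 kPa.
ΔU = 0 (ideal gas, T constant).
W = nRT ln(V₂/V₁) = 4.56×8.314×351×ln(0.483) = -9690 J.
Q = ΔU + W = -9690 J.
State after step 1: P = 878 kPa, V = 15.2 L, T = 351 K.
Step 2 — Isochoric: V stays 15.2 L; P/T = const ⇒ T₂ = 533 K, P₂ = 1330 kPa.
W = 0 (no volume change).
ΔU = nCvΔT = 4.56×20.8×(533−351) = 17300 J.
Q = ΔU = 17300 J.
Net over both steps: W = -9690 J, Q = 7570 J, ΔU = 17300 J.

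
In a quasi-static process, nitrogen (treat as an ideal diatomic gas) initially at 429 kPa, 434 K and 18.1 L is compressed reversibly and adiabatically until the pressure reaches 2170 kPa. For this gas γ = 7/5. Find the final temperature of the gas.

Adiabatic: T₂/T₁ = (P₂/P₁)^((γ−1)/γ) ⇒ T₂ = 434×(5.06)^0.286 = 690 K; V₂ = 5.69 L.

690 K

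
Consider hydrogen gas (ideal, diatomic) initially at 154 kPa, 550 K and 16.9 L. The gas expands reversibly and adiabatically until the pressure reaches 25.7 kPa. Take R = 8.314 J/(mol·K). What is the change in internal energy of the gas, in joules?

-2610 J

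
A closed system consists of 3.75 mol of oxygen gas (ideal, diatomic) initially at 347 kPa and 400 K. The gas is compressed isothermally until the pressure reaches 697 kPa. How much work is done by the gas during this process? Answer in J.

-8700 J

V₁ = nRT₁/P₁ = 3.75×8.314×400/347 = 35.9 L.
Isothermal: T stays 400 K; PV = const ⇒ V₂ = 17.9 L, P₂ = 697 kPa.
W = nRT ln(V₂/V₁) = 3.75×8.314×400×ln(0.498) = -8700 J.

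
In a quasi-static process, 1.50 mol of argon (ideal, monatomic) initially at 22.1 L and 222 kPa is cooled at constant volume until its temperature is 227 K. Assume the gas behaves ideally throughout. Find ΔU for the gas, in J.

-3110 J

T₁ = P₁V₁/(nR) = 222×22.1/(1.50×8.314) = 393 K.
Isochoric: V stays 22.1 L; P/T = const ⇒ T₂ = 227 K, P₂ = 128 kPa.
For an ideal gas ΔU = nCvΔT with Cv = (3/2)R = 12.5 J/(mol·K).
ΔU = 1.50×12.5×(227−393) = -3110 J.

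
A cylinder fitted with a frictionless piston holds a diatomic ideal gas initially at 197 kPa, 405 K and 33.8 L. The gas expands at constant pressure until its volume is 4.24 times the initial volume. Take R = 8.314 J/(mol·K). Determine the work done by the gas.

n = P₁V₁/(RT₁) = 197×33.8/(8.314×405) = 1.98 mol.
Isobaric: P stays 197 kPa; V/T = const ⇒ T₂ = 1720 K, V₂ = 143 L.
W = PΔV = 197×(143−33.8) kPa·L = 21600 J.

21600 J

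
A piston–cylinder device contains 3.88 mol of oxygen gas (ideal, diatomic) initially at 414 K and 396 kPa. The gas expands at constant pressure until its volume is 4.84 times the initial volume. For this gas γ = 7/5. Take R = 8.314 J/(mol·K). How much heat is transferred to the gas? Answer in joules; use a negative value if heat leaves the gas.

V₁ = nRT₁/P₁ = 3.88×8.314×414/396 = 33.7 L.
Isobaric: P stays 396 kPa; V/T = const ⇒ T₂ = 2000 K, V₂ = 163 L.
W = PΔV = 396×(163−33.7) kPa·L = 51300 J.
ΔU = nCvΔT = 3.88×20.8×(2000−414) = 128000 J.
Q = ΔU + W = nCpΔT = 179000 J.

179000 J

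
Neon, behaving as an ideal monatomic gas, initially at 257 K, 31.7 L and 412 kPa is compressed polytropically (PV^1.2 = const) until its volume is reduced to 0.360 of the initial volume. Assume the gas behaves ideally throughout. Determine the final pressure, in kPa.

1400 kPa

Polytropic n=1.2: T₂ = T₁(V₁/V₂)^(n−1) = 257×(2.78)^0.20 = 315 K; P₂ = P₁(V₁/V₂)^n = 1400 kPa.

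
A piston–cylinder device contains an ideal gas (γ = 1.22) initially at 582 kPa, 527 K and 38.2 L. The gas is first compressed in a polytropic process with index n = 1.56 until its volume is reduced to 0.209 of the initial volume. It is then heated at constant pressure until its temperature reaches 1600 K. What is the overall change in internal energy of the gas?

206000 J

n = P₁V₁/(RT₁) = 582×38.2/(8.314×527) = 5.07 mol.
Step 1 — Polytropic n=1.56: T₂ = T₁(V₁/V₂)^(n−1) = 527×(4.78)^0.56 = 1270 K; P₂ = P₁(V₁/V₂)^n = 6690 kPa.
W = (P₁V₁−P₂V₂)/(n−1) = (582×38.2−6690×7.98)/0.56 = -55700 J.
ΔU = nCvΔT = 5.07×37.8×(1270−527) = 142000 J.
Q = ΔU + W = 86100 J.
State after step 1: P = 6690 kPa, V = 7.98 L, T = 1270 K.
Step 2 — Isobaric: P stays 6690 kPa; V/T = const ⇒ T₂ = 1600 K, V₂ = 10.1 L.
W = PΔV = 6690×(10.1−7.98) kPa·L = 14100 J.
ΔU = nCvΔT = 5.07×37.8×(1600−1270) = 64000 J.
Q = ΔU + W = nCpΔT = 78100 J.
Net over both steps: W = -41600 J, Q = 164000 J, ΔU = 206000 J.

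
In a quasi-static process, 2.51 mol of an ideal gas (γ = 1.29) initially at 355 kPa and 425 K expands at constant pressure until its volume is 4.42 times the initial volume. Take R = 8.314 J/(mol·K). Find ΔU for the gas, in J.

105000 J

V₁ = nRT₁/P₁ = 2.51×8.314×425/355 = 25.0 L.
Isobaric: P stays 355 kPa; V/T = const ⇒ T₂ = 1880 K, V₂ = 110 L.
For an ideal gas ΔU = nCvΔT with Cv = R/(γ−1) = 28.7 J/(mol·K).
ΔU = 2.51×28.7×(1880−425) = 105000 J.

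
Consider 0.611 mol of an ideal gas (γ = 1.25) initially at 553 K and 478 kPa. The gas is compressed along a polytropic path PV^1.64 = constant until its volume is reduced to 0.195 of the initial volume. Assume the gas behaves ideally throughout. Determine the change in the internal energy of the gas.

20800 J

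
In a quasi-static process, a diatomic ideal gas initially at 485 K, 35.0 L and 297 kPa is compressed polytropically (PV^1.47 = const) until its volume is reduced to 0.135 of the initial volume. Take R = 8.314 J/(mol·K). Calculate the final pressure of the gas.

Polytropic n=1.47: T₂ = T₁(V₁/V₂)^(n−1) = 485×(7.41)^0.47 = 1240 K; P₂ = P₁(V₁/V₂)^n = 5640 kPa.

5640 kPa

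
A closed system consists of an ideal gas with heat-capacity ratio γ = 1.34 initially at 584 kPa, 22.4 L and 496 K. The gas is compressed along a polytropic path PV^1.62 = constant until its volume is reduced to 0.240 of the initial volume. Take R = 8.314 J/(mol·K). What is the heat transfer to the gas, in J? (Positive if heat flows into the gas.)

n = P₁V₁/(RT₁) = 584×22.4/(8.314×496) = 3.17 mol.
Polytropic n=1.62: T₂ = T₁(V₁/V₂)^(n−1) = 496×(4.17)^0.62 = 1200 K; P₂ = P₁(V₁/V₂)^n = 5890 kPa.
W = (P₁V₁−P₂V₂)/(n−1) = (584×22.4−5890×5.38)/0.62 = -30000 J.
ΔU = nCvΔT = 3.17×24.5×(1200−496) = 54700 J.
Q = ΔU + W = 24700 J.

24700 J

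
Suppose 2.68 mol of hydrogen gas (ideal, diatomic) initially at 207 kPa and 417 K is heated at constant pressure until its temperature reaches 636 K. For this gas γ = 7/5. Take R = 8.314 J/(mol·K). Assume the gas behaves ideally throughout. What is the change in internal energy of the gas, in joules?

12200 J

V₁ = nRT₁/P₁ = 2.68×8.314×417/207 = 44.9 L.
Isobaric: P stays 207 kPa; V/T = const ⇒ T₂ = 636 K, V₂ = 68.5 L.
For an ideal gas ΔU = nCvΔT with Cv = (5/2)R = 20.8 J/(mol·K).
ΔU = 2.68×20.8×(636−417) = 12200 J.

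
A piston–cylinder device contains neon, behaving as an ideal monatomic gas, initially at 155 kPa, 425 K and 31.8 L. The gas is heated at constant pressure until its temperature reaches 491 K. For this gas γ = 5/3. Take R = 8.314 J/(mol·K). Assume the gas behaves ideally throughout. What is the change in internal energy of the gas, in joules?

n = P₁V₁/(RT₁) = 155×31.8/(8.314×425) = 1.39 mol.
Isobaric: P stays 155 kPa; V/T = const ⇒ T₂ = 491 K, V₂ = 36.7 L.
For an ideal gas ΔU = nCvΔT with Cv = (3/2)R = 12.5 J/(mol·K).
ΔU = 1.39×12.5×(491−425) = 1150 J.

1150 J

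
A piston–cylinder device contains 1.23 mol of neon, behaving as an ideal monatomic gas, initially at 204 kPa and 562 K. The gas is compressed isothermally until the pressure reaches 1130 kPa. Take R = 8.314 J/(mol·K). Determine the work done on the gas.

9840 J

V₁ = nRT₁/P₁ = 1.23×8.314×562/204 = 28.2 L.
Isothermal: T stays 562 K; PV = const ⇒ V₂ = 5.09 L, P₂ = 1130 kPa.
W = nRT ln(V₂/V₁) = 1.23×8.314×562×ln(0.181) = -9840 J.
Work done on the gas = −W_by = 9840 J.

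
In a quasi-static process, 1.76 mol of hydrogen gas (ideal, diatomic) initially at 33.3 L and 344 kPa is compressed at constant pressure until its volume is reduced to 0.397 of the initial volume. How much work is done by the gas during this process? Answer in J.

-6910 J

T₁ = P₁V₁/(nR) = 344×33.3/(1.76×8.314) = 783 K.
Isobaric: P stays 344 kPa; V/T = const ⇒ T₂ = 311 K, V₂ = 13.2 L.
W = PΔV = 344×(13.2−33.3) kPa·L = -6910 J.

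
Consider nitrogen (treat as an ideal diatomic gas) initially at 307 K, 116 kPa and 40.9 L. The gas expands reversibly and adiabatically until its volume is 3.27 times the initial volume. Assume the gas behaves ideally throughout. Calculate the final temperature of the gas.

Adiabatic: TV^(γ−1) = const ⇒ T₂ = 307×(0.306)^0.400 = 191 K; PV^γ = const ⇒ P₂ = 22.1 kPa.

191 K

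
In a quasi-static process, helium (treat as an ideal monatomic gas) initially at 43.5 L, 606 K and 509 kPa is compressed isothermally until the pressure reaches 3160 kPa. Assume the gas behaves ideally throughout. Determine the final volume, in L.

7.01 L

Isothermal: T stays 606 K; PV = const ⇒ V₂ = 7.01 L, P₂ = 3160 kPa.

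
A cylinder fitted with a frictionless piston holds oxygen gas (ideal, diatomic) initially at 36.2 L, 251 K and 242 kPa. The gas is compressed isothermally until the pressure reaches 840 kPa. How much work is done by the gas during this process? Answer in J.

-10900 J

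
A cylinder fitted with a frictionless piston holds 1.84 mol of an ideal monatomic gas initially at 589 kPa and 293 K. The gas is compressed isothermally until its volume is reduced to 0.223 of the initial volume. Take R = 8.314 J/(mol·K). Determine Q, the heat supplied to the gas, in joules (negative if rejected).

V₁ = nRT₁/P₁ = 1.84×8.314×293/589 = 7.61 L.
Isothermal: T stays 293 K; PV = const ⇒ V₂ = 1.70 L, P₂ = 2640 kPa.
ΔU = 0 (ideal gas, T constant).
W = nRT ln(V₂/V₁) = 1.84×8.314×293×ln(0.223) = -6730 J.
Q = ΔU + W = -6730 J.

-6730 J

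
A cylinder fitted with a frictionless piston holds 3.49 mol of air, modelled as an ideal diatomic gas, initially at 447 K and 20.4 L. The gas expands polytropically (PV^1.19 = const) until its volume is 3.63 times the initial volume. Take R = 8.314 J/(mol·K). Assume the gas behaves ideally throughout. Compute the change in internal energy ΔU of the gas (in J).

-7040 J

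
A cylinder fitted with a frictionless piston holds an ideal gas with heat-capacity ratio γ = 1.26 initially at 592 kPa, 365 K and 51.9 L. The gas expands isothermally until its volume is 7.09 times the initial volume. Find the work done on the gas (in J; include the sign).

-60200 J

n = P₁V₁/(RT₁) = 592×51.9/(8.314×365) = 10.1 mol.
Isothermal: T stays 365 K; PV = const ⇒ V₂ = 368 L, P₂ = 83.5 kPa.
W = nRT ln(V₂/V₁) = 10.1×8.314×365×ln(7.09) = 60200 J.
Work done on the gas = −W_by = -60200 J.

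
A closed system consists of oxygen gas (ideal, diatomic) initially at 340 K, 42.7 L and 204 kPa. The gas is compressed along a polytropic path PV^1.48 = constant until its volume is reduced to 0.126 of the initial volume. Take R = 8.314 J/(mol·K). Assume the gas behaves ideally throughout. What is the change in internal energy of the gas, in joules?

37100 J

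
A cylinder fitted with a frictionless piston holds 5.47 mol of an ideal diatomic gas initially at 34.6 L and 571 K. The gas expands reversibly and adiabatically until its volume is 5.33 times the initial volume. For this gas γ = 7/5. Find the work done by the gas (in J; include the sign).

31700 J

P₁ = nRT₁/V₁ = 5.47×8.314×571/34.6 = 751 kPa.
Adiabatic: TV^(γ−1) = const ⇒ T₂ = 571×(0.188)^0.400 = 292 K; PV^γ = const ⇒ P₂ = 72.1 kPa.
ΔU = nCvΔT = 5.47×20.8×(292−571) = -31700 J.
Q = 0 for an adiabatic process, so W = −ΔU = 31700 J.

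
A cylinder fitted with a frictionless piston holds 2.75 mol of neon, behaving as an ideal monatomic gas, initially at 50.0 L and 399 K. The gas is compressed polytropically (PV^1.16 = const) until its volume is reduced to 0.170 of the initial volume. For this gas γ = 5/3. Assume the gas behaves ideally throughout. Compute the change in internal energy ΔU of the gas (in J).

4490 J

P₁ = nRT₁/V₁ = 2.75×8.314×399/50.0 = 182 kPa.
Polytropic n=1.16: T₂ = T₁(V₁/V₂)^(n−1) = 399×(5.88)^0.16 = 530 K; P₂ = P₁(V₁/V₂)^n = 1430 kPa.
For an ideal gas ΔU = nCvΔT with Cv = (3/2)R = 12.5 J/(mol·K).
ΔU = 2.75×12.5×(530−399) = 4490 J.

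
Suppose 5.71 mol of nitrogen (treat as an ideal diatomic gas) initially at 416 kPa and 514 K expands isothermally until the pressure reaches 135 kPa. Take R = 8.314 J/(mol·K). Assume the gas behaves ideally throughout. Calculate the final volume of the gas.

V₁ = nRT₁/P₁ = 5.71×8.314×514/416 = 58.7 L.
Isothermal: T stays 514 K; PV = const ⇒ V₂ = 181 L, P₂ = 135 kPa.

181 L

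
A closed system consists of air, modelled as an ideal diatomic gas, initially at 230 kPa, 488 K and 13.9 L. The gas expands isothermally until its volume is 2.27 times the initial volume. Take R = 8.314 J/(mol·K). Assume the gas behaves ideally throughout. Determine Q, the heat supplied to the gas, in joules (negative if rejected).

n = P₁V₁/(RT₁) = 230×13.9/(8.314×488) = 0.788 mol.
Isothermal: T stays 488 K; PV = const ⇒ V₂ = 31.6 L, P₂ = 101 kPa.
ΔU = 0 (ideal gas, T constant).
W = nRT ln(V₂/V₁) = 0.788×8.314×488×ln(2.27) = 2620 J.
Q = ΔU + W = 2620 J.

2620 J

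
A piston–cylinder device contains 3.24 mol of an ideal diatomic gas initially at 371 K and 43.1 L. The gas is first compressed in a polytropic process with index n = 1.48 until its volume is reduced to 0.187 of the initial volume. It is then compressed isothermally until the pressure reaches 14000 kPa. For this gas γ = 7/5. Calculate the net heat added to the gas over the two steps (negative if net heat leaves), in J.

P₁ = nRT₁/V₁ = 3.24×8.314×371/43.1 = 232 kPa.
Step 1 — Polytropic n=1.48: T₂ = T₁(V₁/V₂)^(n−1) = 371×(5.35)^0.48 = 830 K; P₂ = P₁(V₁/V₂)^n = 2770 kPa.
W = (P₁V₁−P₂V₂)/(n−1) = (232×43.1−2770×8.06)/0.48 = -25700 J.
ΔU = nCvΔT = 3.24×20.8×(830−371) = 30900 J.
Q = ΔU + W = 5150 J.
State after step 1: P = 2770 kPa, V = 8.06 L, T = 830 K.
Step 2 — Isothermal: T stays 830 K; PV = const ⇒ V₂ = 1.60 L, P₂ = 14000 kPa.
ΔU = 0 (ideal gas, T constant).
W = nRT ln(V₂/V₁) = 3.24×8.314×830×ln(0.198) = -36200 J.
Q = ΔU + W = -36200 J.
Net over both steps: W = -61900 J, Q = -31000 J, ΔU = 30900 J.

-31000 J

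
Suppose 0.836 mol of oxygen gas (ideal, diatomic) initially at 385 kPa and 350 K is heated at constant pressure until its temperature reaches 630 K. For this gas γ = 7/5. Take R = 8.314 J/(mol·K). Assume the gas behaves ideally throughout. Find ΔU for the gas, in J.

4870 J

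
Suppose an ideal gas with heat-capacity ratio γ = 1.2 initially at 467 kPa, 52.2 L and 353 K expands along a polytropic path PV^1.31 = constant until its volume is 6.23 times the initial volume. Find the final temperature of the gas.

Polytropic n=1.31: T₂ = T₁(V₁/V₂)^(n−1) = 353×(0.161)^0.31 = 200 K; P₂ = P₁(V₁/V₂)^n = 42.5 kPa.

200 K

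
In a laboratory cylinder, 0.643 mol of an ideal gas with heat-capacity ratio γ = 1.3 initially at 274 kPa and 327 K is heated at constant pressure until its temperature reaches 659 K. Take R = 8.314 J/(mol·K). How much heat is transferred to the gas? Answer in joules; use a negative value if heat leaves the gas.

V₁ = nRT₁/P₁ = 0.643×8.314×327/274 = 6.38 L.
Isobaric: P stays 274 kPa; V/T = const ⇒ T₂ = 659 K, V₂ = 12.9 L.
W = PΔV = 274×(12.9−6.38) kPa·L = 1770 J.
ΔU = nCvΔT = 0.643×27.7×(659−327) = 5920 J.
Q = ΔU + W = nCpΔT = 7690 J.

7690 J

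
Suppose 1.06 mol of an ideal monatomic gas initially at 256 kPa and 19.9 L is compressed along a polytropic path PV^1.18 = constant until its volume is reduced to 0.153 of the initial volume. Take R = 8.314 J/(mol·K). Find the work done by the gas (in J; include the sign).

T₁ = P₁V₁/(nR) = 256×19.9/(1.06×8.314) = 578 K.
Polytropic n=1.18: T₂ = T₁(V₁/V₂)^(n−1) = 578×(6.54)^0.18 = 810 K; P₂ = P₁(V₁/V₂)^n = 2350 kPa.
W = (P₁V₁−P₂V₂)/(n−1) = (256×19.9−2350×3.04)/0.18 = -11400 J.

-11400 J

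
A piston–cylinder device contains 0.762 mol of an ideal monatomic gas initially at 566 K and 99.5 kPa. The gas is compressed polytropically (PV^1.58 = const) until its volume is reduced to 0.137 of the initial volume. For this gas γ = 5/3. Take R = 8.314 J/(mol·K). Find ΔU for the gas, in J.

V₁ = nRT₁/P₁ = 0.762×8.314×566/99.5 = 36.0 L.
Polytropic n=1.58: T₂ = T₁(V₁/V₂)^(n−1) = 566×(7.30)^0.58 = 1790 K; P₂ = P₁(V₁/V₂)^n = 2300 kPa.
For an ideal gas ΔU = nCvΔT with Cv = (3/2)R = 12.5 J/(mol·K).
ΔU = 0.762×12.5×(1790−566) = 11700 J.

11700 J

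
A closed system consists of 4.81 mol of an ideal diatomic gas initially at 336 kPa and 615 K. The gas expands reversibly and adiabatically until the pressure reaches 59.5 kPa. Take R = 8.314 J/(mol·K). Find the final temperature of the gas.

375 K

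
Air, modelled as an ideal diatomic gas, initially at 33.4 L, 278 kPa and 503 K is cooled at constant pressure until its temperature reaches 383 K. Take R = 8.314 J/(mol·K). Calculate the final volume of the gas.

Isobaric: P stays 278 kPa; V/T = const ⇒ T₂ = 383 K, V₂ = 25.4 L.

25.4 L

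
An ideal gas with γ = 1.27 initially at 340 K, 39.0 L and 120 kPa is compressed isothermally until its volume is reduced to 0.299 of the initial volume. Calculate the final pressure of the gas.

401 kPa

Isothermal: T stays 340 K; PV = const ⇒ V₂ = 11.7 L, P₂ = 401 kPa.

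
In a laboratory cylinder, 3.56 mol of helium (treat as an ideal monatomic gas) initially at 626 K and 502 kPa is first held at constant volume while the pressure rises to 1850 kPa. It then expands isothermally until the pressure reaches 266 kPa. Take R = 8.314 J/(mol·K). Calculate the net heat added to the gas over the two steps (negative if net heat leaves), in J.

V₁ = nRT₁/P₁ = 3.56×8.314×626/502 = 36.9 L.
Step 1 — Isochoric: V stays 36.9 L; P/T = const ⇒ T₂ = 2310 K, P₂ = 1850 kPa.
W = 0 (no volume change).
ΔU = nCvΔT = 3.56×12.5×(2310−626) = 74600 J.
Q = ΔU = 74600 J.
State after step 1: P = 1850 kPa, V = 36.9 L, T = 2310 K.
Step 2 — Isothermal: T stays 2310 K; PV = const ⇒ V₂ = 257 L, P₂ = 266 kPa.
ΔU = 0 (ideal gas, T constant).
W = nRT ln(V₂/V₁) = 3.56×8.314×2310×ln(6.95) = 132000 J.
Q = ΔU + W = 132000 J.
Net over both steps: W = 132000 J, Q = 207000 J, ΔU = 74600 J.

207000 J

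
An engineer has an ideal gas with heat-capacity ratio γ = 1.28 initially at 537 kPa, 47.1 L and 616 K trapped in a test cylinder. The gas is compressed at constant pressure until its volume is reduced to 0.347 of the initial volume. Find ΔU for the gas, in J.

-59000 J

n = P₁V₁/(RT₁) = 537×47.1/(8.314×616) = 4.94 mol.
Isobaric: P stays 537 kPa; V/T = const ⇒ T₂ = 214 K, V₂ = 16.3 L.
For an ideal gas ΔU = nCvΔT with Cv = R/(γ−1) = 29.7 J/(mol·K).
ΔU = 4.94×29.7×(214−616) = -59000 J.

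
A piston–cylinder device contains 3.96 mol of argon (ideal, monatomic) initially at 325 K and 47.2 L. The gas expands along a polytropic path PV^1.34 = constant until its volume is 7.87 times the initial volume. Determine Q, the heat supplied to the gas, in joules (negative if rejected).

7770 J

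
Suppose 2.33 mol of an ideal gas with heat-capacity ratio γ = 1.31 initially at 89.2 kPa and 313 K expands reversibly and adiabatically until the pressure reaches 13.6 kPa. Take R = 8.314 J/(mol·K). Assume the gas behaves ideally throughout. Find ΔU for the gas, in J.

-7030 J

V₁ = nRT₁/P₁ = 2.33×8.314×313/89.2 = 68.0 L.
Adiabatic: T₂/T₁ = (P₂/P₁)^((γ−1)/γ) ⇒ T₂ = 313×(0.152)^0.237 = 201 K; V₂ = 286 L.
For an ideal gas ΔU = nCvΔT with Cv = R/(γ−1) = 26.8 J/(mol·K).
ΔU = 2.33×26.8×(201−313) = -7030 J.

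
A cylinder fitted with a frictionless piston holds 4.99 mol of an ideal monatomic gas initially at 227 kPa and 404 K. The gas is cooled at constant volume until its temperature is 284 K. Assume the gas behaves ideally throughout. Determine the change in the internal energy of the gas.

V₁ = nRT₁/P₁ = 4.99×8.314×404/227 = 73.8 L.
Isochoric: V stays 73.8 L; P/T = const ⇒ T₂ = 284 K, P₂ = 160 kPa.
For an ideal gas ΔU = nCvΔT with Cv = (3/2)R = 12.5 J/(mol·K).
ΔU = 4.99×12.5×(284−404) = -7470 J.

-7470 J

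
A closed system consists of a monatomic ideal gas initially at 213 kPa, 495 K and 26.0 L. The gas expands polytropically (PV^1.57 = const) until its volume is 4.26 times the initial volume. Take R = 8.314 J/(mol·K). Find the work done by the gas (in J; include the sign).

5460 J

n = P₁V₁/(RT₁) = 213×26.0/(8.314×495) = 1.35 mol.
Polytropic n=1.57: T₂ = T₁(V₁/V₂)^(n−1) = 495×(0.235)^0.57 = 217 K; P₂ = P₁(V₁/V₂)^n = 21.9 kPa.
W = (P₁V₁−P₂V₂)/(n−1) = (213×26.0−21.9×111)/0.57 = 5460 J.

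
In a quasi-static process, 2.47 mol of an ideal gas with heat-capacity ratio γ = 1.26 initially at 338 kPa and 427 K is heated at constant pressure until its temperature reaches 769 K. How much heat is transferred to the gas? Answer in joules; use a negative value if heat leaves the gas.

34000 J

V₁ = nRT₁/P₁ = 2.47×8.314×427/338 = 25.9 L.
Isobaric: P stays 338 kPa; V/T = const ⇒ T₂ = 769 K, V₂ = 46.7 L.
W = PΔV = 338×(46.7−25.9) kPa·L = 7020 J.
ΔU = nCvΔT = 2.47×32.0×(769−427) = 27000 J.
Q = ΔU + W = nCpΔT = 34000 J.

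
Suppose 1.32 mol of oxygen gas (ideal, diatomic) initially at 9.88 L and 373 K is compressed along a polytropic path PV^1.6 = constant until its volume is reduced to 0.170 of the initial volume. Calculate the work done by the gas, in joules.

P₁ = nRT₁/V₁ = 1.32×8.314×373/9.88 = 414 kPa.
Polytropic n=1.6: T₂ = T₁(V₁/V₂)^(n−1) = 373×(5.88)^0.60 = 1080 K; P₂ = P₁(V₁/V₂)^n = 7060 kPa.
W = (P₁V₁−P₂V₂)/(n−1) = (414×9.88−7060×1.68)/0.60 = -12900 J.

-12900 J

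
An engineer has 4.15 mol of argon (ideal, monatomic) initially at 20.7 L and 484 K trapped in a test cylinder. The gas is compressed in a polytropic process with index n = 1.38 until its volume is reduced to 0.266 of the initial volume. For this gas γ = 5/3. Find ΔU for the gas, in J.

P₁ = nRT₁/V₁ = 4.15×8.314×484/20.7 = 807 kPa.
Polytropic n=1.38: T₂ = T₁(V₁/V₂)^(n−1) = 484×(3.76)^0.38 = 801 K; P₂ = P₁(V₁/V₂)^n = 5020 kPa.
For an ideal gas ΔU = nCvΔT with Cv = (3/2)R = 12.5 J/(mol·K).
ΔU = 4.15×12.5×(801−484) = 16400 J.

16400 J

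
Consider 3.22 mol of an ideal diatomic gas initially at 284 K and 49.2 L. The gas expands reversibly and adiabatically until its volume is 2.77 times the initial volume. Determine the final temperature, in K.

P₁ = nRT₁/V₁ = 3.22×8.314×284/49.2 = 155 kPa.
Adiabatic: TV^(γ−1) = const ⇒ T₂ = 284×(0.361)^0.400 = 189 K; PV^γ = const ⇒ P₂ = 37.1 kPa.

189 K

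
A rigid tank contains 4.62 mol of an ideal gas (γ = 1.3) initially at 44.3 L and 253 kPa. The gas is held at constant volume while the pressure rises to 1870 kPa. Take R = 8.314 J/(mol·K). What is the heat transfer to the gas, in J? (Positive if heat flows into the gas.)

T₁ = P₁V₁/(nR) = 253×44.3/(4.62×8.314) = 292 K.
Isochoric: V stays 44.3 L; P/T = const ⇒ T₂ = 2160 K, P₂ = 1870 kPa.
W = 0 (no volume change).
ΔU = nCvΔT = 4.62×27.7×(2160−292) = 239000 J.
Q = ΔU = 239000 J.

239000 J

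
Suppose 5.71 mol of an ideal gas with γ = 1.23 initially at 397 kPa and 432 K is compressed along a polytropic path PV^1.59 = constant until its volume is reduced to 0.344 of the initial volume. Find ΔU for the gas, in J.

V₁ = nRT₁/P₁ = 5.71×8.314×432/397 = 51.7 L.
Polytropic n=1.59: T₂ = T₁(V₁/V₂)^(n−1) = 432×(2.91)^0.59 = 811 K; P₂ = P₁(V₁/V₂)^n = 2170 kPa.
For an ideal gas ΔU = nCvΔT with Cv = R/(γ−1) = 36.1 J/(mol·K).
ΔU = 5.71×36.1×(811−432) = 78200 J.

78200 J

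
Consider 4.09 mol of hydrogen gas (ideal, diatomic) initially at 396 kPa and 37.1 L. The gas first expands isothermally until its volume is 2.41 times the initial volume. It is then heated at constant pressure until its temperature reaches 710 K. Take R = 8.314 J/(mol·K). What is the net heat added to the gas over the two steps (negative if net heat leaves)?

46000 J

T₁ = P₁V₁/(nR) = 396×37.1/(4.09×8.314) = 432 K.
Step 1 — Isothermal: T stays 432 K; PV = const ⇒ V₂ = 89.4 L, P₂ = 164 kPa.
ΔU = 0 (ideal gas, T constant).
W = nRT ln(V₂/V₁) = 4.09×8.314×432×ln(2.41) = 12900 J.
Q = ΔU + W = 12900 J.
State after step 1: P = 164 kPa, V = 89.4 L, T = 432 K.
Step 2 — Isobaric: P stays 164 kPa; V/T = const ⇒ T₂ = 710 K, V₂ = 147 L.
W = PΔV = 164×(147−89.4) kPa·L = 9450 J.
ΔU = nCvΔT = 4.09×20.8×(710−432) = 23600 J.
Q = ΔU + W = nCpΔT = 33100 J.
Net over both steps: W = 22400 J, Q = 46000 J, ΔU = 23600 J.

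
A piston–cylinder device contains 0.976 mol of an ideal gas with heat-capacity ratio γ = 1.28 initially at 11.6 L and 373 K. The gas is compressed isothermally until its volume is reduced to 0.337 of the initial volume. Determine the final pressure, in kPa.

774 kPa

P₁ = nRT₁/V₁ = 0.976×8.314×373/11.6 = 261 kPa.
Isothermal: T stays 373 K; PV = const ⇒ V₂ = 3.91 L, P₂ = 774 kPa.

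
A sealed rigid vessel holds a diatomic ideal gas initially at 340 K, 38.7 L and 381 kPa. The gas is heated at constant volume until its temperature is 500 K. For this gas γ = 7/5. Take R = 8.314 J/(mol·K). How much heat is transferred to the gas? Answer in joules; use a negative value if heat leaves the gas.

17300 J

n = P₁V₁/(RT₁) = 381×38.7/(8.314×340) = 5.22 mol.
Isochoric: V stays 38.7 L; P/T = const ⇒ T₂ = 500 K, P₂ = 560 kPa.
W = 0 (no volume change).
ΔU = nCvΔT = 5.22×20.8×(500−340) = 17300 J.
Q = ΔU = 17300 J.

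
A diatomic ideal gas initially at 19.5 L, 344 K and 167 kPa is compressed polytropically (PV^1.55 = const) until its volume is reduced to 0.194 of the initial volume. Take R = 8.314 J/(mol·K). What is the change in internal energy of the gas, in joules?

n = P₁V₁/(RT₁) = 167×19.5/(8.314×344) = 1.14 mol.
Polytropic n=1.55: T₂ = T₁(V₁/V₂)^(n−1) = 344×(5.15)^0.55 = 848 K; P₂ = P₁(V₁/V₂)^n = 2120 kPa.
For an ideal gas ΔU = nCvΔT with Cv = (5/2)R = 20.8 J/(mol·K).
ΔU = 1.14×20.8×(848−344) = 11900 J.

11900 J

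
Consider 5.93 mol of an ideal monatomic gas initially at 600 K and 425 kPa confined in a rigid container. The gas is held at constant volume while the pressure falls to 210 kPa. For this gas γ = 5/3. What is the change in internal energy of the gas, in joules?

-22400 J

V₁ = nRT₁/P₁ = 5.93×8.314×600/425 = 69.6 L.
Isochoric: V stays 69.6 L; P/T = const ⇒ T₂ = 296 K, P₂ = 210 kPa.
For an ideal gas ΔU = nCvΔT with Cv = (3/2)R = 12.5 J/(mol·K).
ΔU = 5.93×12.5×(296−600) = -22400 J.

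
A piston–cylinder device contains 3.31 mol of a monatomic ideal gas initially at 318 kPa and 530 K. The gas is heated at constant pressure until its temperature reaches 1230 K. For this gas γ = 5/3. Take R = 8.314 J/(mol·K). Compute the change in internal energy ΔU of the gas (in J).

V₁ = nRT₁/P₁ = 3.31×8.314×530/318 = 45.9 L.
Isobaric: P stays 318 kPa; V/T = const ⇒ T₂ = 1230 K, V₂ = 106 L.
For an ideal gas ΔU = nCvΔT with Cv = (3/2)R = 12.5 J/(mol·K).
ΔU = 3.31×12.5×(1230−530) = 28900 J.

28900 J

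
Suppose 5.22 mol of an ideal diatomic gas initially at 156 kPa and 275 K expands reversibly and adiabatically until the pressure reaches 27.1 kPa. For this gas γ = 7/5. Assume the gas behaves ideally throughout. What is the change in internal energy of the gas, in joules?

V₁ = nRT₁/P₁ = 5.22×8.314×275/156 = 76.5 L.
Adiabatic: T₂/T₁ = (P₂/P₁)^((γ−1)/γ) ⇒ T₂ = 275×(0.174)^0.286 = 167 K; V₂ = 267 L.
For an ideal gas ΔU = nCvΔT with Cv = (5/2)R = 20.8 J/(mol·K).
ΔU = 5.22×20.8×(167−275) = -11700 J.

-11700 J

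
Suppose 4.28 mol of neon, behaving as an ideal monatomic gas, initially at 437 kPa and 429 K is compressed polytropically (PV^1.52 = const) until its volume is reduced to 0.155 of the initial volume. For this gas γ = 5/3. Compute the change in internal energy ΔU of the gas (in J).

V₁ = nRT₁/P₁ = 4.28×8.314×429/437 = 34.9 L.
Polytropic n=1.52: T₂ = T₁(V₁/V₂)^(n−1) = 429×(6.45)^0.52 = 1130 K; P₂ = P₁(V₁/V₂)^n = 7430 kPa.
For an ideal gas ΔU = nCvΔT with Cv = (3/2)R = 12.5 J/(mol·K).
ΔU = 4.28×12.5×(1130−429) = 37500 J.

37500 J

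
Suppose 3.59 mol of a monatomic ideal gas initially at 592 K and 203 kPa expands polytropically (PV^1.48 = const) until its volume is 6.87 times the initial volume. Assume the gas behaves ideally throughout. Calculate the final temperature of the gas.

235 K

V₁ = nRT₁/P₁ = 3.59×8.314×592/203 = 87.0 L.
Polytropic n=1.48: T₂ = T₁(V₁/V₂)^(n−1) = 592×(0.146)^0.48 = 235 K; P₂ = P₁(V₁/V₂)^n = 11.7 kPa.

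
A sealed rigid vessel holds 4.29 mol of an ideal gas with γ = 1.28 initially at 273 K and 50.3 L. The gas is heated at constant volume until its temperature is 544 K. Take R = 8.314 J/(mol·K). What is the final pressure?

386 kPa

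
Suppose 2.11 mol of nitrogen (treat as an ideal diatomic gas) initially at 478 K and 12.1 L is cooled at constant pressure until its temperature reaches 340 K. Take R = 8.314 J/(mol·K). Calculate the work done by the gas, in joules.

-2420 J

P₁ = nRT₁/V₁ = 2.11×8.314×478/12.1 = 693 kPa.
Isobaric: P stays 693 kPa; V/T = const ⇒ T₂ = 340 K, V₂ = 8.61 L.
W = PΔV = 693×(8.61−12.1) kPa·L = -2420 J.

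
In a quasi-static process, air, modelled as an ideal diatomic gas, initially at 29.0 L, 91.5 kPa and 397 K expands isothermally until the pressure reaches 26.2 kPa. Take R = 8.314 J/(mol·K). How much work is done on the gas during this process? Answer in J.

n = P₁V₁/(RT₁) = 91.5×29.0/(8.314×397) = 0.804 mol.
Isothermal: T stays 397 K; PV = const ⇒ V₂ = 101 L, P₂ = 26.2 kPa.
W = nRT ln(V₂/V₁) = 0.804×8.314×397×ln(3.49) = 3320 J.
Work done on the gas = −W_by = -3320 J.

-3320 J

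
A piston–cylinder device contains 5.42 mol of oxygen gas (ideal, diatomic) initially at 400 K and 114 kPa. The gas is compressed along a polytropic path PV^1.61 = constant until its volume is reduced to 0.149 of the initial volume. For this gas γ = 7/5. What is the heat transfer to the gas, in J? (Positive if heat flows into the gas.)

V₁ = nRT₁/P₁ = 5.42×8.314×400/114 = 158 L.
Polytropic n=1.61: T₂ = T₁(V₁/V₂)^(n−1) = 400×(6.71)^0.61 = 1280 K; P₂ = P₁(V₁/V₂)^n = 2440 kPa.
W = (P₁V₁−P₂V₂)/(n−1) = (114×158−2440×23.6)/0.61 = -64800 J.
ΔU = nCvΔT = 5.42×20.8×(1280−400) = 98900 J.
Q = ΔU + W = 34000 J.

34000 J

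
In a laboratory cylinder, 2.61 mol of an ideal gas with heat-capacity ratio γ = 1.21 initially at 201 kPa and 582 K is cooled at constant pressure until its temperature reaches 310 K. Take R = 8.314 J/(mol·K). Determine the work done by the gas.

V₁ = nRT₁/P₁ = 2.61×8.314×582/201 = 62.8 L.
Isobaric: P stays 201 kPa; V/T = const ⇒ T₂ = 310 K, V₂ = 33.5 L.
W = PΔV = 201×(33.5−62.8) kPa·L = -5900 J.

-5900 J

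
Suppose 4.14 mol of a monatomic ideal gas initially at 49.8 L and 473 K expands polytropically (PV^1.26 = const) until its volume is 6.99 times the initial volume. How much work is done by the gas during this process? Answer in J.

P₁ = nRT₁/V₁ = 4.14×8.314×473/49.8 = 327 kPa.
Polytropic n=1.26: T₂ = T₁(V₁/V₂)^(n−1) = 473×(0.143)^0.26 = 285 K; P₂ = P₁(V₁/V₂)^n = 28.2 kPa.
W = (P₁V₁−P₂V₂)/(n−1) = (327×49.8−28.2×348)/0.26 = 24800 J.

24800 J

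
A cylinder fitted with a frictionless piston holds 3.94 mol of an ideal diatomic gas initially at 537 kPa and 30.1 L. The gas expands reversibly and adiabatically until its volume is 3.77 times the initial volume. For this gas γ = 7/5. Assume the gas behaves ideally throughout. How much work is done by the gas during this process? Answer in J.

T₁ = P₁V₁/(nR) = 537×30.1/(3.94×8.314) = 493 K.
Adiabatic: TV^(γ−1) = const ⇒ T₂ = 493×(0.265)^0.400 = 290 K; PV^γ = const ⇒ P₂ = 83.8 kPa.
ΔU = nCvΔT = 3.94×20.8×(290−493) = -16600 J.
Q = 0 for an adiabatic process, so W = −ΔU = 16600 J.

16600 J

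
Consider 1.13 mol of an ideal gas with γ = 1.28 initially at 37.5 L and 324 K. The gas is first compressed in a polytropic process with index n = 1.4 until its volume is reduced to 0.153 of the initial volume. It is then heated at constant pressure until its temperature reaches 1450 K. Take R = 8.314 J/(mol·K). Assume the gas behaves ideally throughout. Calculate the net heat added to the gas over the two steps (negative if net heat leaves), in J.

P₁ = nRT₁/V₁ = 1.13×8.314×324/37.5 = 81.2 kPa.
Step 1 — Polytropic n=1.4: T₂ = T₁(V₁/V₂)^(n−1) = 324×(6.54)^0.40 = 687 K; P₂ = P₁(V₁/V₂)^n = 1120 kPa.
W = (P₁V₁−P₂V₂)/(n−1) = (81.2×37.5−1120×5.74)/0.40 = -8520 J.
ΔU = nCvΔT = 1.13×29.7×(687−324) = 12200 J.
Q = ΔU + W = 3650 J.
State after step 1: P = 1120 kPa, V = 5.74 L, T = 687 K.
Step 2 — Isobaric: P stays 1120 kPa; V/T = const ⇒ T₂ = 1450 K, V₂ = 12.1 L.
W = PΔV = 1120×(12.1−5.74) kPa·L = 7170 J.
ΔU = nCvΔT = 1.13×29.7×(1450−687) = 25600 J.
Q = ΔU + W = nCpΔT = 32800 J.
Net over both steps: W = -1340 J, Q = 36400 J, ΔU = 37800 J.

36400 J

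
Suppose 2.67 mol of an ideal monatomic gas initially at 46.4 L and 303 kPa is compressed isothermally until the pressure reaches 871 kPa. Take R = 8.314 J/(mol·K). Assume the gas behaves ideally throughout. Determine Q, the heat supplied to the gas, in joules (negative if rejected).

T₁ = P₁V₁/(nR) = 303×46.4/(2.67×8.314) = 633 K.
Isothermal: T stays 633 K; PV = const ⇒ V₂ = 16.1 L, P₂ = 871 kPa.
ΔU = 0 (ideal gas, T constant).
W = nRT ln(V₂/V₁) = 2.67×8.314×633×ln(0.348) = -14800 J.
Q = ΔU + W = -14800 J.

-14800 J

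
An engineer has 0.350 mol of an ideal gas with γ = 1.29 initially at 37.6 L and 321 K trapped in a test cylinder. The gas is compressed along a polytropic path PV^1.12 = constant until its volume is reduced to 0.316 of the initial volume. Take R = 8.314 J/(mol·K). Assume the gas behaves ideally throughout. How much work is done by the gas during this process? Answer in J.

-1150 J

P₁ = nRT₁/V₁ = 0.350×8.314×321/37.6 = 24.8 kPa.
Polytropic n=1.12: T₂ = T₁(V₁/V₂)^(n−1) = 321×(3.16)^0.12 = 369 K; P₂ = P₁(V₁/V₂)^n = 90.3 kPa.
W = (P₁V₁−P₂V₂)/(n−1) = (24.8×37.6−90.3×11.9)/0.12 = -1150 J.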